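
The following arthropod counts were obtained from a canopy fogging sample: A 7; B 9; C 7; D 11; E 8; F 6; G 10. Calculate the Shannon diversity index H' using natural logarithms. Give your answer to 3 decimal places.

1.926

Total N = 7+9+7+11+8+6+10 = 58, so the proportions are 0.12069, 0.15517, 0.12069, 0.18966, 0.13793, 0.10345, 0.17241 (working shown to 5 dp, full precision carried).
Each pᵢ ln pᵢ term: 0.12069×(-2.11453)=-0.25520, 0.15517×(-1.86322)=-0.28912, 0.12069×(-2.11453)=-0.25520, 0.18966×(-1.66255)=-0.31531, 0.13793×(-1.98100)=-0.27324, 0.10345×(-2.26868)=-0.23469, 0.17241×(-1.75786)=-0.30308.
Sum = -1.92585, so H' = 1.926.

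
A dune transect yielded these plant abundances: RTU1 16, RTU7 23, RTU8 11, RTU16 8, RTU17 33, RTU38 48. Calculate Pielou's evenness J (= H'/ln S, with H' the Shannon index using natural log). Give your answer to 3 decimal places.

0.904

Total N = 16+23+11+8+33+48 = 139, so the proportions are 0.11511, 0.16547, 0.07914, 0.05755, 0.23741, 0.34532 (working shown to 5 dp, full precision carried).
H' = −Σ pᵢ ln pᵢ = −((-0.24885) + (-0.29767) + (-0.20074) + (-0.16432) + (-0.34139) + (-0.36717)) = 1.62014.
With S = 6 species, ln S = 1.79176, so J = 1.62014/1.79176 = 0.90422, i.e. 0.904 to 3 decimal places.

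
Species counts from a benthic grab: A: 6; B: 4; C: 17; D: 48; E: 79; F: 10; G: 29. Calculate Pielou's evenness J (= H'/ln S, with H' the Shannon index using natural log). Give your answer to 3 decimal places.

0.798

Total N = 6+4+17+48+79+10+29 = 193, so the proportions are 0.03109, 0.02073, 0.08808, 0.2487, 0.40933, 0.05181, 0.15026 (working shown to 5 dp, full precision carried).
H' = −Σ pᵢ ln pᵢ = −((-0.10790) + (-0.08034) + (-0.21400) + (-0.34607) + (-0.36563) + (-0.15337) + (-0.28480)) = 1.55211.
With S = 7 species, ln S = 1.94591, so J = 1.55211/1.94591 = 0.79763, i.e. 0.798 to 3 decimal places.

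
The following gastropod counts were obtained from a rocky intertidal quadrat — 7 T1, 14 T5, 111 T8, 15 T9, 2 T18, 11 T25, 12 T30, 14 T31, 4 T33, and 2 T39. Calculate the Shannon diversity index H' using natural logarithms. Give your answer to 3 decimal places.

Total N = 7+14+111+15+2+11+12+14+4+2 = 192, so the proportions are 0.03646, 0.07292, 0.57812, 0.07812, 0.01042, 0.05729, 0.0625, 0.07292, 0.02083, 0.01042 (working shown to 5 dp, full precision carried).
Each pᵢ ln pᵢ term: 0.03646×(-3.31159)=-0.12073, 0.07292×(-2.61844)=-0.19093, 0.57812×(-0.54797)=-0.31679, 0.07812×(-2.54945)=-0.19918, 0.01042×(-4.56435)=-0.04755, 0.05729×(-2.85960)=-0.16383, 0.0625×(-2.77259)=-0.17329, 0.07292×(-2.61844)=-0.19093, 0.02083×(-3.87120)=-0.08065, 0.01042×(-4.56435)=-0.04755.
Sum = -1.53142, so H' = 1.531.

1.531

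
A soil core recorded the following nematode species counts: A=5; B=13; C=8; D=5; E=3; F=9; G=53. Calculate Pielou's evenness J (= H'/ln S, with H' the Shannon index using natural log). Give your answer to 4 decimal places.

Total N = 5+13+8+5+3+9+53 = 96, so the proportions are 0.052083, 0.135417, 0.083333, 0.052083, 0.03125, 0.09375, 0.552083 (working shown to 6 dp, full precision carried).
H' = −Σ pᵢ ln pᵢ = −((-0.153902) + (-0.270752) + (-0.207076) + (-0.153902) + (-0.108304) + (-0.221918) + (-0.327969)) = 1.443821.
With S = 7 species, ln S = 1.945910, so J = 1.443821/1.945910 = 0.741977, i.e. 0.7420 to 4 decimal places.

0.7420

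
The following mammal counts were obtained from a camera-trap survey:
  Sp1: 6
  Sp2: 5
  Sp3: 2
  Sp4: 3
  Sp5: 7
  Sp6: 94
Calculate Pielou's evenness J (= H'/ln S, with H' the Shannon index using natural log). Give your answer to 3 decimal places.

Total N = 6+5+2+3+7+94 = 117, so the proportions are 0.05128, 0.04274, 0.01709, 0.02564, 0.05983, 0.80342 (working shown to 5 dp, full precision carried).
H' = −Σ pᵢ ln pᵢ = −((-0.15233) + (-0.13473) + (-0.06956) + (-0.09394) + (-0.16849) + (-0.17585)) = 0.79490.
With S = 6 species, ln S = 1.79176, so J = 0.79490/1.79176 = 0.44364, i.e. 0.444 to 3 decimal places.

0.444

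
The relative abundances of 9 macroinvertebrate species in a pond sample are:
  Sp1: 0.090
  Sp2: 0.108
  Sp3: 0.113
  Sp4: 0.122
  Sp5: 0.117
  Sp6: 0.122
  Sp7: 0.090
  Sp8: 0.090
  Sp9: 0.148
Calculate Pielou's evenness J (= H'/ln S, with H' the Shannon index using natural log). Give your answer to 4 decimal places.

H' = −Σ pᵢ ln pᵢ = −((-0.216715) + (-0.240367) + (-0.246382) + (-0.256656) + (-0.251033) + (-0.256656) + (-0.216715) + (-0.216715) + (-0.282760)) = 2.183999 (working shown to 6 dp, full precision carried).
With S = 9 species, ln S = 2.197225, so J = 2.183999/2.197225 = 0.993981, i.e. 0.9940 to 4 decimal places.

0.9940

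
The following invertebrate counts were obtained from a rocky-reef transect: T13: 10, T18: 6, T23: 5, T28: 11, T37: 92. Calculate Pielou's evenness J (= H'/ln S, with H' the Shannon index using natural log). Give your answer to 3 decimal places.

Total N = 10+6+5+11+92 = 124, so the proportions are 0.08065, 0.04839, 0.04032, 0.08871, 0.74194 (working shown to 5 dp, full precision carried).
H' = −Σ pᵢ ln pᵢ = −((-0.20304) + (-0.14654) + (-0.12947) + (-0.21489) + (-0.22146)) = 0.91540.
With S = 5 species, ln S = 1.60944, so J = 0.91540/1.60944 = 0.56877, i.e. 0.569 to 3 decimal places.

0.569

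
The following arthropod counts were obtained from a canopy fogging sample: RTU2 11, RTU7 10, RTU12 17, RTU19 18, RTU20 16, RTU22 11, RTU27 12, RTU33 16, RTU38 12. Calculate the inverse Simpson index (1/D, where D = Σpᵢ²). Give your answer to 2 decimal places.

Total N = 11+10+17+18+16+11+12+16+12 = 123, so the proportions are 0.089431, 0.081301, 0.138211, 0.146341, 0.130081, 0.089431, 0.097561, 0.130081, 0.097561 (working shown to 6 dp, full precision carried).
D = 0.089431² + 0.081301² + 0.138211² + 0.146341² + 0.130081² + 0.089431² + 0.097561² + 0.130081² + 0.097561² = 0.007998 + 0.006610 + 0.019102 + 0.021416 + 0.016921 + 0.007998 + 0.009518 + 0.016921 + 0.009518 = 0.116002.
So 1/D = 8.6205, i.e. 8.62 to 2 decimal places.

8.62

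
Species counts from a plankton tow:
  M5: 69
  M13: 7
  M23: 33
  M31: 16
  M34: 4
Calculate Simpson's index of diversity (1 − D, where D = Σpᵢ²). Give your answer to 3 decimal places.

0.629

Total N = 69+7+33+16+4 = 129, so the proportions are 0.53488, 0.05426, 0.25581, 0.12403, 0.03101 (working shown to 5 dp, full precision carried).
D = 0.53488² + 0.05426² + 0.25581² + 0.12403² + 0.03101² = 0.28610 + 0.00294 + 0.06544 + 0.01538 + 0.00096 = 0.37083.
So 1 − D = 0.62917, i.e. 0.629 to 3 decimal places.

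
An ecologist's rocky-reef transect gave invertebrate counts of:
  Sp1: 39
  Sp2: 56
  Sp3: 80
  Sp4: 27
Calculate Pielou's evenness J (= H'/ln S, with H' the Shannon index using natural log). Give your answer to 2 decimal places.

Total N = 39+56+80+27 = 202, so the proportions are 0.1931, 0.2772, 0.396, 0.1337 (working shown to 4 dp, full precision carried).
H' = −Σ pᵢ ln pᵢ = −((-0.3175) + (-0.3557) + (-0.3668) + (-0.2690)) = 1.3090.
With S = 4 species, ln S = 1.3863, so J = 1.3090/1.3863 = 0.9443, i.e. 0.94 to 2 decimal places.

0.94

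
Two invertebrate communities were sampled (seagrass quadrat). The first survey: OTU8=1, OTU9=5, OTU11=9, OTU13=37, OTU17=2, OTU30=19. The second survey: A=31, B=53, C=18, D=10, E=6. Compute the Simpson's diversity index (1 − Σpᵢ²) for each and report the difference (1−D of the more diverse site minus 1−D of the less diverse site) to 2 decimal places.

The first survey: N=73, proportions 0.0137, 0.0685, 0.1233, 0.5068, 0.0274, 0.2603, giving 1−D = 0.6545 (working shown to 4 dp, full precision carried).
The second survey: N=118, proportions 0.2627, 0.4492, 0.1525, 0.0847, 0.0508, giving 1−D = 0.6962.
Difference = |0.6545 − 0.6962| = 0.0417, i.e. 0.04 to 2 decimal places.

0.04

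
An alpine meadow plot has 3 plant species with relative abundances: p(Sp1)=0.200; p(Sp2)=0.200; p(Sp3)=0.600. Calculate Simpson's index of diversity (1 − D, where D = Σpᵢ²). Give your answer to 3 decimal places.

D = 0.2² + 0.2² + 0.6² = 0.04000 + 0.04000 + 0.36000 = 0.44000 (working shown to 5 dp, full precision carried).
So 1 − D = 0.56000, i.e. 0.560 to 3 decimal places.

0.560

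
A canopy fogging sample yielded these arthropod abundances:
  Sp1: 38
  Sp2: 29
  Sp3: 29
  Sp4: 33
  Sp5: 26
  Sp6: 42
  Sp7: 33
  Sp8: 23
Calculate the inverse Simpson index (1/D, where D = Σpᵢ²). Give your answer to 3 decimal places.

Total N = 38+29+29+33+26+42+33+23 = 253, so the proportions are 0.1501976, 0.1146245, 0.1146245, 0.1304348, 0.1027668, 0.1660079, 0.1304348, 0.0909091 (working shown to 7 dp, full precision carried).
D = 0.1501976² + 0.1146245² + 0.1146245² + 0.1304348² + 0.1027668² + 0.1660079² + 0.1304348² + 0.0909091² = 0.0225593 + 0.0131388 + 0.0131388 + 0.0170132 + 0.0105610 + 0.0275586 + 0.0170132 + 0.0082645 = 0.1292474.
So 1/D = 7.73710, i.e. 7.737 to 3 decimal places.

7.737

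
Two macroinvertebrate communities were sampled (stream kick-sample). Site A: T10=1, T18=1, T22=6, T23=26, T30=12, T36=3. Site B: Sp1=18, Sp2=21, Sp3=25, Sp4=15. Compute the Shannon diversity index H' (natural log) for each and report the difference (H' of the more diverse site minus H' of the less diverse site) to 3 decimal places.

Site A: N=49, proportions 0.02041, 0.02041, 0.12245, 0.53061, 0.2449, 0.06122, giving H' = 1.26782 (working shown to 5 dp, full precision carried).
Site B: N=79, proportions 0.22785, 0.26582, 0.31646, 0.18987, giving H' = 1.36876.
Difference = |1.26782 − 1.36876| = 0.10094, i.e. 0.101 to 3 decimal places.

0.101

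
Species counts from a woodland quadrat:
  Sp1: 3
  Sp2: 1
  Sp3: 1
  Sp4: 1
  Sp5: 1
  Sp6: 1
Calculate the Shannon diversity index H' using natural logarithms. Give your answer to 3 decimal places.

Total N = 3+1+1+1+1+1 = 8, so the proportions are 0.375, 0.125, 0.125, 0.125, 0.125, 0.125 (working shown to 5 dp, full precision carried).
Each pᵢ ln pᵢ term: 0.375×(-0.98083)=-0.36781, 0.125×(-2.07944)=-0.25993, 0.125×(-2.07944)=-0.25993, 0.125×(-2.07944)=-0.25993, 0.125×(-2.07944)=-0.25993, 0.125×(-2.07944)=-0.25993.
Sum = -1.66746, so H' = 1.667.

1.667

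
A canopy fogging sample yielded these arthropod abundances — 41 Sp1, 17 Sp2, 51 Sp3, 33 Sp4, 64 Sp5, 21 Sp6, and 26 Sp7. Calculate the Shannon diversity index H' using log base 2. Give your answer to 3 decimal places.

Total N = 41+17+51+33+64+21+26 = 253, so the proportions are 0.16206, 0.06719, 0.20158, 0.13043, 0.25296, 0.083, 0.10277 (working shown to 5 dp, full precision carried).
Each pᵢ log₂ pᵢ term: 0.16206×(-2.62544)=-0.42547, 0.06719×(-3.89553)=-0.26176, 0.20158×(-2.31057)=-0.46577, 0.13043×(-2.93860)=-0.38330, 0.25296×(-1.98299)=-0.50163, 0.083×(-3.59068)=-0.29804, 0.10277×(-3.28255)=-0.33734.
Sum = -2.67329, so H' = 2.673.

2.673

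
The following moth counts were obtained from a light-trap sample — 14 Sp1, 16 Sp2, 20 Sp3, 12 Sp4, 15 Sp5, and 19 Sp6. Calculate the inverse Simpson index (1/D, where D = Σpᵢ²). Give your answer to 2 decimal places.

Total N = 14+16+20+12+15+19 = 96, so the proportions are 0.145833, 0.166667, 0.208333, 0.125, 0.15625, 0.197917 (working shown to 6 dp, full precision carried).
D = 0.145833² + 0.166667² + 0.208333² + 0.125² + 0.15625² + 0.197917² = 0.021267 + 0.027778 + 0.043403 + 0.015625 + 0.024414 + 0.039171 = 0.171658.
So 1/D = 5.8255, i.e. 5.83 to 2 decimal places.

5.83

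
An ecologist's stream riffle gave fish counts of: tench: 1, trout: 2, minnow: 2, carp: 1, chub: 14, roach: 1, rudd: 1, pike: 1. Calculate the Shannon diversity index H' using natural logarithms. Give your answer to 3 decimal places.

Total N = 1+2+2+1+14+1+1+1 = 23, so the proportions are 0.04348, 0.08696, 0.08696, 0.04348, 0.6087, 0.04348, 0.04348, 0.04348 (working shown to 5 dp, full precision carried).
Each pᵢ ln pᵢ term: 0.04348×(-3.13549)=-0.13633, 0.08696×(-2.44235)=-0.21238, 0.08696×(-2.44235)=-0.21238, 0.04348×(-3.13549)=-0.13633, 0.6087×(-0.49644)=-0.30218, 0.04348×(-3.13549)=-0.13633, 0.04348×(-3.13549)=-0.13633, 0.04348×(-3.13549)=-0.13633.
Sum = -1.40856, so H' = 1.409.

1.409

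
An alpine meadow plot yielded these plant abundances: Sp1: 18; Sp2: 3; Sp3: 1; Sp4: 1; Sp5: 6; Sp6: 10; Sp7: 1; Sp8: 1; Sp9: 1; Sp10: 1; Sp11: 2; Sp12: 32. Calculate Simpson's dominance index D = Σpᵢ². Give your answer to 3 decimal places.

Total N = 18+3+1+1+6+10+1+1+1+1+2+32 = 77, so the proportions are 0.23376623, 0.03896104, 0.01298701, 0.01298701, 0.07792208, 0.12987013, 0.01298701, 0.01298701, 0.01298701, 0.01298701, 0.02597403, 0.41558442 (working shown to 8 dp, full precision carried).
D = 0.23376623² + 0.03896104² + 0.01298701² + 0.01298701² + 0.07792208² + 0.12987013² + 0.01298701² + 0.01298701² + 0.01298701² + 0.01298701² + 0.02597403² + 0.41558442² = 0.05464665 + 0.00151796 + 0.00016866 + 0.00016866 + 0.00607185 + 0.01686625 + 0.00016866 + 0.00016866 + 0.00016866 + 0.00016866 + 0.00067465 + 0.17271041 = 0.25349975.
To 3 decimal places, D = 0.253.

0.253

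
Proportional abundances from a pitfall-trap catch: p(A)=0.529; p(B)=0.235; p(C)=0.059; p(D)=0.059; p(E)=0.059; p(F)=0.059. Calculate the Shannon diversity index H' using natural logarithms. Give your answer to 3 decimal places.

1.345

Each pᵢ ln pᵢ term (working shown to 5 dp, full precision carried): 0.529×(-0.63677)=-0.33685, 0.235×(-1.44817)=-0.34032, 0.059×(-2.83022)=-0.16698, 0.059×(-2.83022)=-0.16698, 0.059×(-2.83022)=-0.16698, 0.059×(-2.83022)=-0.16698.
Sum = -1.34510, so H' = 1.345.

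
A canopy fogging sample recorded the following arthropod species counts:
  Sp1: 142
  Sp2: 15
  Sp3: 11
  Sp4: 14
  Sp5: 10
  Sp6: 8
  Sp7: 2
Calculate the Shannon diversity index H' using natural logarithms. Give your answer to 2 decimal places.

1.11

Total N = 142+15+11+14+10+8+2 = 202, so the proportions are 0.703, 0.0743, 0.0545, 0.0693, 0.0495, 0.0396, 0.0099 (working shown to 4 dp, full precision carried).
Each pᵢ ln pᵢ term: 0.703×(-0.3524)=-0.2478, 0.0743×(-2.6002)=-0.1931, 0.0545×(-2.9104)=-0.1585, 0.0693×(-2.6692)=-0.1850, 0.0495×(-3.0057)=-0.1488, 0.0396×(-3.2288)=-0.1279, 0.0099×(-4.6151)=-0.0457.
Sum = -1.1067, so H' = 1.11.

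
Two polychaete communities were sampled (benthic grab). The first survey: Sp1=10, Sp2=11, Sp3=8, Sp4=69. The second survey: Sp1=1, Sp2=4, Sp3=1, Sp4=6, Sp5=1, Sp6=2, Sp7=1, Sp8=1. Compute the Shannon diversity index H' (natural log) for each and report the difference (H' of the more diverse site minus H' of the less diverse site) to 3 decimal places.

The first survey: N=98, proportions 0.10204, 0.11224, 0.08163, 0.70408, giving H' = 0.92995 (working shown to 5 dp, full precision carried).
The second survey: N=17, proportions 0.05882, 0.23529, 0.05882, 0.35294, 0.05882, 0.11765, 0.05882, 0.05882, giving H' = 1.79309.
Difference = |0.92995 − 1.79309| = 0.86314, i.e. 0.863 to 3 decimal places.

0.863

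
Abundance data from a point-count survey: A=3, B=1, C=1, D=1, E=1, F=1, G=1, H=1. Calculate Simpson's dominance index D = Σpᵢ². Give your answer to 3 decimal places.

0.160

Total N = 3+1+1+1+1+1+1+1 = 10, so the proportions are 0.3, 0.1, 0.1, 0.1, 0.1, 0.1, 0.1, 0.1 (working shown to 5 dp, full precision carried).
D = 0.3² + 0.1² + 0.1² + 0.1² + 0.1² + 0.1² + 0.1² + 0.1² = 0.09000 + 0.01000 + 0.01000 + 0.01000 + 0.01000 + 0.01000 + 0.01000 + 0.01000 = 0.16000.
To 3 decimal places, D = 0.160.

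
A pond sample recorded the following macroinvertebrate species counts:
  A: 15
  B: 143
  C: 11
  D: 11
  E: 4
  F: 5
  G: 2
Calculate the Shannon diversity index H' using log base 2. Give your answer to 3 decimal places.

1.398

Total N = 15+143+11+11+4+5+2 = 191, so the proportions are 0.07853, 0.74869, 0.05759, 0.05759, 0.02094, 0.02618, 0.01047 (working shown to 5 dp, full precision carried).
Each pᵢ log₂ pᵢ term: 0.07853×(-3.67054)=-0.28826, 0.74869×(-0.41756)=-0.31262, 0.05759×(-4.11800)=-0.23716, 0.05759×(-4.11800)=-0.23716, 0.02094×(-5.57743)=-0.11680, 0.02618×(-5.25550)=-0.13758, 0.01047×(-6.57743)=-0.06887.
Sum = -1.39846, so H' = 1.398.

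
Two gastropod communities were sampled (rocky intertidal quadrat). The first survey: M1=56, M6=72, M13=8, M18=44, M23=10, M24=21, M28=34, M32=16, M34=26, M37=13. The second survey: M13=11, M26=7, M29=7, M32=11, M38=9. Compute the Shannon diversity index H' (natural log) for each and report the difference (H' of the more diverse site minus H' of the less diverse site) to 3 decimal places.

The first survey: N=300, proportions 0.18667, 0.24, 0.02667, 0.14667, 0.03333, 0.07, 0.11333, 0.05333, 0.08667, 0.04333, giving H' = 2.08461 (working shown to 5 dp, full precision carried).
The second survey: N=45, proportions 0.24444, 0.15556, 0.15556, 0.24444, 0.2, giving H' = 1.58952.
Difference = |2.08461 − 1.58952| = 0.49509, i.e. 0.495 to 3 decimal places.

0.495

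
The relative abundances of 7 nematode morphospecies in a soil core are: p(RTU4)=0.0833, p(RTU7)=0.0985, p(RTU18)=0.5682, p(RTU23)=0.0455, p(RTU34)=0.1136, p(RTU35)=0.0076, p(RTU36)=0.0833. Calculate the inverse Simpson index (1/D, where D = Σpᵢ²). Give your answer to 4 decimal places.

D = 0.0833² + 0.0985² + 0.5682² + 0.0455² + 0.1136² + 0.0076² + 0.0833² = 0.0069389 + 0.0097023 + 0.3228512 + 0.0020703 + 0.0129050 + 0.0000578 + 0.0069389 = 0.3614642 (working shown to 7 dp, full precision carried).
So 1/D = 2.766525, i.e. 2.7665 to 4 decimal places.

2.7665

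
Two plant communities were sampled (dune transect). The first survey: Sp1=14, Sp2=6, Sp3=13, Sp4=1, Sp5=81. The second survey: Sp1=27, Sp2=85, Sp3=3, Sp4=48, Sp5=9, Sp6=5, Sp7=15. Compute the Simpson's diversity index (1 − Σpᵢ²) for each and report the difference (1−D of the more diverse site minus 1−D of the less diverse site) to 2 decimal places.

The first survey: N=115, proportions 0.1217, 0.0522, 0.113, 0.0087, 0.7043, giving 1−D = 0.4735 (working shown to 4 dp, full precision carried).
The second survey: N=192, proportions 0.1406, 0.4427, 0.0156, 0.25, 0.0469, 0.026, 0.0781, giving 1−D = 0.7125.
Difference = |0.4735 − 0.7125| = 0.2390, i.e. 0.24 to 2 decimal places.

0.24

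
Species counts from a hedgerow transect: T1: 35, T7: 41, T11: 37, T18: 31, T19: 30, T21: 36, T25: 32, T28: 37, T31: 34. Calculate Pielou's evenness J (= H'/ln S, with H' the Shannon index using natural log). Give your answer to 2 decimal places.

1.00

Total N = 35+41+37+31+30+36+32+37+34 = 313, so the proportions are 0.1118, 0.131, 0.1182, 0.099, 0.0958, 0.115, 0.1022, 0.1182, 0.1086 (working shown to 4 dp, full precision carried).
H' = −Σ pᵢ ln pᵢ = −((-0.2450) + (-0.2663) + (-0.2524) + (-0.2290) + (-0.2248) + (-0.2487) + (-0.2331) + (-0.2524) + (-0.2411)) = 2.1929.
With S = 9 species, ln S = 2.1972, so J = 2.1929/2.1972 = 0.9980, i.e. 1.00 to 2 decimal places.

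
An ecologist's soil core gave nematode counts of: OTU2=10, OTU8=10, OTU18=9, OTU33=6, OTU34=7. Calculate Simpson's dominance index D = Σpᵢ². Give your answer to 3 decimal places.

0.207

Total N = 10+10+9+6+7 = 42, so the proportions are 0.2381, 0.2381, 0.21429, 0.14286, 0.16667 (working shown to 5 dp, full precision carried).
D = 0.2381² + 0.2381² + 0.21429² + 0.14286² + 0.16667² = 0.05669 + 0.05669 + 0.04592 + 0.02041 + 0.02778 = 0.20748.
To 3 decimal places, D = 0.207.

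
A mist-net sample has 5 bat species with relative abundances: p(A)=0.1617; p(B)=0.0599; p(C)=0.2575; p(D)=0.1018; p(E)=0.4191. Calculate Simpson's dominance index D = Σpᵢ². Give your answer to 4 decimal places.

0.2820

D = 0.1617² + 0.0599² + 0.2575² + 0.1018² + 0.4191² = 0.026147 + 0.003588 + 0.066306 + 0.010363 + 0.175645 = 0.282049 (working shown to 6 dp, full precision carried).
To 4 decimal places, D = 0.2820.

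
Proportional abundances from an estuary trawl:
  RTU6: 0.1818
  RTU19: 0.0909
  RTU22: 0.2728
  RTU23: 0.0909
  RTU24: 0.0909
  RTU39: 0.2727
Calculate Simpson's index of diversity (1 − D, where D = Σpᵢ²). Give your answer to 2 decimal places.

0.79

D = 0.1818² + 0.0909² + 0.2728² + 0.0909² + 0.0909² + 0.2727² = 0.0331 + 0.0083 + 0.0744 + 0.0083 + 0.0083 + 0.0744 = 0.2066 (working shown to 4 dp, full precision carried).
So 1 − D = 0.7934, i.e. 0.79 to 2 decimal places.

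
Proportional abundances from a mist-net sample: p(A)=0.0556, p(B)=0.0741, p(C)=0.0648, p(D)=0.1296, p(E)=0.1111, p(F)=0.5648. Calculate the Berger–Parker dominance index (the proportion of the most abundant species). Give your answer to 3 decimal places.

0.565

The largest proportion is 0.5648, i.e. d = 0.565 to 3 decimal places.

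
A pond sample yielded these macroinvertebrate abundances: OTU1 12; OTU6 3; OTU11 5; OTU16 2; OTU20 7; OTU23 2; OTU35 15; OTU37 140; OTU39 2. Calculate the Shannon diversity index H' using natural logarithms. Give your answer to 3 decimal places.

Total N = 12+3+5+2+7+2+15+140+2 = 188, so the proportions are 0.06383, 0.01596, 0.0266, 0.01064, 0.03723, 0.01064, 0.07979, 0.74468, 0.01064 (working shown to 5 dp, full precision carried).
Each pᵢ ln pᵢ term: 0.06383×(-2.75154)=-0.17563, 0.01596×(-4.13783)=-0.06603, 0.0266×(-3.62700)=-0.09646, 0.01064×(-4.54329)=-0.04833, 0.03723×(-3.29053)=-0.12252, 0.01064×(-4.54329)=-0.04833, 0.07979×(-2.52839)=-0.20173, 0.74468×(-0.29480)=-0.21953, 0.01064×(-4.54329)=-0.04833.
Sum = -1.02691, so H' = 1.027.

1.027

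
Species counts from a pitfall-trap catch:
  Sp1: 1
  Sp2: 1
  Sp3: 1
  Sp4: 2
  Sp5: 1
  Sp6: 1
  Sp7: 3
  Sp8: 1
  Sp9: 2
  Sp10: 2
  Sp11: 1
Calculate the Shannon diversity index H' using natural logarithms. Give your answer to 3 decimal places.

2.307

Total N = 1+1+1+2+1+1+3+1+2+2+1 = 16, so the proportions are 0.0625, 0.0625, 0.0625, 0.125, 0.0625, 0.0625, 0.1875, 0.0625, 0.125, 0.125, 0.0625 (working shown to 5 dp, full precision carried).
Each pᵢ ln pᵢ term: 0.0625×(-2.77259)=-0.17329, 0.0625×(-2.77259)=-0.17329, 0.0625×(-2.77259)=-0.17329, 0.125×(-2.07944)=-0.25993, 0.0625×(-2.77259)=-0.17329, 0.0625×(-2.77259)=-0.17329, 0.1875×(-1.67398)=-0.31387, 0.0625×(-2.77259)=-0.17329, 0.125×(-2.07944)=-0.25993, 0.125×(-2.07944)=-0.25993, 0.0625×(-2.77259)=-0.17329.
Sum = -2.30667, so H' = 2.307.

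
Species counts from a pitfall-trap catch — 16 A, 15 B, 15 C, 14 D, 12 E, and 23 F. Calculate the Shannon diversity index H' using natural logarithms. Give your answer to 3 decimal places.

Total N = 16+15+15+14+12+23 = 95, so the proportions are 0.16842, 0.15789, 0.15789, 0.14737, 0.12632, 0.24211 (working shown to 5 dp, full precision carried).
Each pᵢ ln pᵢ term: 0.16842×(-1.78129)=-0.30001, 0.15789×(-1.84583)=-0.29145, 0.15789×(-1.84583)=-0.29145, 0.14737×(-1.91482)=-0.28218, 0.12632×(-2.06897)=-0.26134, 0.24211×(-1.41838)=-0.34340.
Sum = -1.76982, so H' = 1.770.

1.770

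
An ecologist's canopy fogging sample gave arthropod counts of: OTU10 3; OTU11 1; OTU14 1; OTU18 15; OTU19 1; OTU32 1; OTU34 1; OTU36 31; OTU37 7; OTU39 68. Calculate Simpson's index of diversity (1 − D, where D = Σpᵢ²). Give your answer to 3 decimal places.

Total N = 3+1+1+15+1+1+1+31+7+68 = 129, so the proportions are 0.02326, 0.00775, 0.00775, 0.11628, 0.00775, 0.00775, 0.00775, 0.24031, 0.05426, 0.52713 (working shown to 5 dp, full precision carried).
D = 0.02326² + 0.00775² + 0.00775² + 0.11628² + 0.00775² + 0.00775² + 0.00775² + 0.24031² + 0.05426² + 0.52713² = 0.00054 + 0.00006 + 0.00006 + 0.01352 + 0.00006 + 0.00006 + 0.00006 + 0.05775 + 0.00294 + 0.27787 = 0.35292.
So 1 − D = 0.64708, i.e. 0.647 to 3 decimal places.

0.647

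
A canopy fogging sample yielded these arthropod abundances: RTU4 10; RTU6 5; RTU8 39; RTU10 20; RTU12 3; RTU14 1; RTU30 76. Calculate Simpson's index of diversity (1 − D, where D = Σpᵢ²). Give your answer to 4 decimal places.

0.6698

Total N = 10+5+39+20+3+1+76 = 154, so the proportions are 0.064935, 0.032468, 0.253247, 0.12987, 0.019481, 0.006494, 0.493506 (working shown to 6 dp, full precision carried).
D = 0.064935² + 0.032468² + 0.253247² + 0.12987² + 0.019481² + 0.006494² + 0.493506² = 0.004217 + 0.001054 + 0.064134 + 0.016866 + 0.000379 + 0.000042 + 0.243549 = 0.330241.
So 1 − D = 0.669759, i.e. 0.6698 to 4 decimal places.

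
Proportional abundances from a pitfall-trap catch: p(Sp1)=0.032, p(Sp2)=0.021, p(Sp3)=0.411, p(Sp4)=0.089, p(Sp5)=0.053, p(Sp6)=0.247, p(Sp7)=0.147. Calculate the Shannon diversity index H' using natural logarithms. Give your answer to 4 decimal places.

1.5549

Each pᵢ ln pᵢ term (working shown to 7 dp, full precision carried): 0.032×(-3.4420194)=-0.1101446, 0.021×(-3.8632328)=-0.0811279, 0.411×(-0.8891621)=-0.3654456, 0.089×(-2.4191189)=-0.2153016, 0.053×(-2.9374634)=-0.1556856, 0.247×(-1.3983669)=-0.3453966, 0.147×(-1.9173227)=-0.2818464.
Sum = -1.5549483, so H' = 1.5549.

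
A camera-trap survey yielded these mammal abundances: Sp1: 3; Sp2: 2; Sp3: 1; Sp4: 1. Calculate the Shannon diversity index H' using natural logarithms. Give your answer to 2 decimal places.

Total N = 3+2+1+1 = 7, so the proportions are 0.4286, 0.2857, 0.1429, 0.1429 (working shown to 4 dp, full precision carried).
Each pᵢ ln pᵢ term: 0.4286×(-0.8473)=-0.3631, 0.2857×(-1.2528)=-0.3579, 0.1429×(-1.9459)=-0.2780, 0.1429×(-1.9459)=-0.2780.
Sum = -1.2770, so H' = 1.28.

1.28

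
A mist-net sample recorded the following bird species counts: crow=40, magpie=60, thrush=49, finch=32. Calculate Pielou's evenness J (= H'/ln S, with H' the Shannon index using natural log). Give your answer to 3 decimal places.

0.981

Total N = 40+60+49+32 = 181, so the proportions are 0.22099, 0.33149, 0.27072, 0.1768 (working shown to 5 dp, full precision carried).
H' = −Σ pᵢ ln pᵢ = −((-0.33362) + (-0.36602) + (-0.35374) + (-0.30634)) = 1.35972.
With S = 4 species, ln S = 1.38629, so J = 1.35972/1.38629 = 0.98083, i.e. 0.981 to 3 decimal places.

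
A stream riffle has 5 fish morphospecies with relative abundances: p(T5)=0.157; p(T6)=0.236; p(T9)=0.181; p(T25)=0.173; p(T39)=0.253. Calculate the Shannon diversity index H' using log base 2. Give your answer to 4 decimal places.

Each pᵢ log₂ pᵢ term (working shown to 6 dp, full precision carried): 0.157×(-2.671164)=-0.419373, 0.236×(-2.083141)=-0.491621, 0.181×(-2.465938)=-0.446335, 0.173×(-2.531156)=-0.437890, 0.253×(-1.982791)=-0.501646.
Sum = -2.296865, so H' = 2.2969.

2.2969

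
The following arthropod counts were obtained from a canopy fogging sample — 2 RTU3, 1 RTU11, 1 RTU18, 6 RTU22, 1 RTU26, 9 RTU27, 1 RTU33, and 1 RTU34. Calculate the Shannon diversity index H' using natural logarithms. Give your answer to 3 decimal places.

1.641

Total N = 2+1+1+6+1+9+1+1 = 22, so the proportions are 0.090909, 0.045455, 0.045455, 0.272727, 0.045455, 0.409091, 0.045455, 0.045455 (working shown to 6 dp, full precision carried).
Each pᵢ ln pᵢ term: 0.090909×(-2.397895)=-0.217990, 0.045455×(-3.091042)=-0.140502, 0.045455×(-3.091042)=-0.140502, 0.272727×(-1.299283)=-0.354350, 0.045455×(-3.091042)=-0.140502, 0.409091×(-0.893818)=-0.365653, 0.045455×(-3.091042)=-0.140502, 0.045455×(-3.091042)=-0.140502.
Sum = -1.640503, so H' = 1.641.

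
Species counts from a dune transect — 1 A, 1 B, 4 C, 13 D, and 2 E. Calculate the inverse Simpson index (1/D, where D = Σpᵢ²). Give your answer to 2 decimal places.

2.31

Total N = 1+1+4+13+2 = 21, so the proportions are 0.04762, 0.04762, 0.19048, 0.61905, 0.09524 (working shown to 5 dp, full precision carried).
D = 0.04762² + 0.04762² + 0.19048² + 0.61905² + 0.09524² = 0.00227 + 0.00227 + 0.03628 + 0.38322 + 0.00907 = 0.43311.
So 1/D = 2.3089, i.e. 2.31 to 2 decimal places.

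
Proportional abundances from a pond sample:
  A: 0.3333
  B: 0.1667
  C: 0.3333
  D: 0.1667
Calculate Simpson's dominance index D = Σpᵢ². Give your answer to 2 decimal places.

0.28

D = 0.3333² + 0.1667² + 0.3333² + 0.1667² = 0.1111 + 0.0278 + 0.1111 + 0.0278 = 0.2778 (working shown to 4 dp, full precision carried).
To 2 decimal places, D = 0.28.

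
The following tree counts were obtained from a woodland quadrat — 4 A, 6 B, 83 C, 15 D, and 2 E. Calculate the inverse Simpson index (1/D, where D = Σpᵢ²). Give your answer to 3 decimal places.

1.688

Total N = 4+6+83+15+2 = 110, so the proportions are 0.036364, 0.054545, 0.754545, 0.136364, 0.018182 (working shown to 6 dp, full precision carried).
D = 0.036364² + 0.054545² + 0.754545² + 0.136364² + 0.018182² = 0.001322 + 0.002975 + 0.569339 + 0.018595 + 0.000331 = 0.592562.
So 1/D = 1.68759, i.e. 1.688 to 3 decimal places.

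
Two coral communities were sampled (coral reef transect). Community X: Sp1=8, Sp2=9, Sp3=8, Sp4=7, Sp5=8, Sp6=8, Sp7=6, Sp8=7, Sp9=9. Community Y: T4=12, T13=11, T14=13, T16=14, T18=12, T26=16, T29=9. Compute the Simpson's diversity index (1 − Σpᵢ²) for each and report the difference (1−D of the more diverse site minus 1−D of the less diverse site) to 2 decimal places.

Community X: N=70, proportions 0.1143, 0.1286, 0.1143, 0.1, 0.1143, 0.1143, 0.0857, 0.1, 0.1286, giving 1−D = 0.8873 (working shown to 4 dp, full precision carried).
Community Y: N=87, proportions 0.1379, 0.1264, 0.1494, 0.1609, 0.1379, 0.1839, 0.1034, giving 1−D = 0.8532.
Difference = |0.8873 − 0.8532| = 0.0341, i.e. 0.03 to 2 decimal places.

0.03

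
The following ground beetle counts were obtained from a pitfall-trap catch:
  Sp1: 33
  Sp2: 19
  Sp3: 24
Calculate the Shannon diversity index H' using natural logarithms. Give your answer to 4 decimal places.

Total N = 33+19+24 = 76, so the proportions are 0.434211, 0.25, 0.315789 (working shown to 6 dp, full precision carried).
Each pᵢ ln pᵢ term: 0.434211×(-0.834226)=-0.362230, 0.25×(-1.386294)=-0.346574, 0.315789×(-1.152680)=-0.364004.
Sum = -1.072807, so H' = 1.0728.

1.0728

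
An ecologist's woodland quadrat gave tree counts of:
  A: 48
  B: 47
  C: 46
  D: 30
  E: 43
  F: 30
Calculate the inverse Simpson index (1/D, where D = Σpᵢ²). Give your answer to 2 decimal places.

5.79

Total N = 48+47+46+30+43+30 = 244, so the proportions are 0.196721, 0.192623, 0.188525, 0.122951, 0.17623, 0.122951 (working shown to 6 dp, full precision carried).
D = 0.196721² + 0.192623² + 0.188525² + 0.122951² + 0.17623² + 0.122951² = 0.038699 + 0.037104 + 0.035542 + 0.015117 + 0.031057 + 0.015117 = 0.172635.
So 1/D = 5.7926, i.e. 5.79 to 2 decimal places.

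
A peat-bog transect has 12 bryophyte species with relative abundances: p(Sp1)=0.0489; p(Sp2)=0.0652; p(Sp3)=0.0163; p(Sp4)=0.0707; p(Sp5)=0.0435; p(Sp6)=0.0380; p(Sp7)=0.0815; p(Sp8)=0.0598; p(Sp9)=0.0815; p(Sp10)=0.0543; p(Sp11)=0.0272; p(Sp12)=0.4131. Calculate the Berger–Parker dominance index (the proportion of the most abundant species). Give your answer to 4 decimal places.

The largest proportion is 0.4131, i.e. d = 0.4131 to 4 decimal places.

0.4131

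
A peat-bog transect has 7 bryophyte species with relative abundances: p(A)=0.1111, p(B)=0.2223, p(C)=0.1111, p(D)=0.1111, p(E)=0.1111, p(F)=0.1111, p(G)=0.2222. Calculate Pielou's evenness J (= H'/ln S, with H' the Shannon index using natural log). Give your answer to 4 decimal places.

H' = −Σ pᵢ ln pᵢ = −((-0.244123) + (-0.334279) + (-0.244123) + (-0.244123) + (-0.244123) + (-0.244123) + (-0.334228)) = 1.889121 (working shown to 6 dp, full precision carried).
With S = 7 species, ln S = 1.945910, so J = 1.889121/1.945910 = 0.970816, i.e. 0.9708 to 4 decimal places.

0.9708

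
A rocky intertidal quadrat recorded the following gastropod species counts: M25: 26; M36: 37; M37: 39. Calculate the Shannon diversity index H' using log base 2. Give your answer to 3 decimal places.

Total N = 26+37+39 = 102, so the proportions are 0.2549, 0.36275, 0.38235 (working shown to 5 dp, full precision carried).
Each pᵢ log₂ pᵢ term: 0.2549×(-1.97199)=-0.50266, 0.36275×(-1.46297)=-0.53069, 0.38235×(-1.38702)=-0.53033.
Sum = -1.56368, so H' = 1.564.

1.564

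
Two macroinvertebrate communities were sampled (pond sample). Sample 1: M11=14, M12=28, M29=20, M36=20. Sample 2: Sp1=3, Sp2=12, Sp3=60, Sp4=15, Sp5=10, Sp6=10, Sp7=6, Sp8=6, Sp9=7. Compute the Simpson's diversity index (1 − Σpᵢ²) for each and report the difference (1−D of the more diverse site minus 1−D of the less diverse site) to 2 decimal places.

0.01

Sample 1: N=82, proportions 0.1707, 0.3415, 0.2439, 0.2439, giving 1−D = 0.7353 (working shown to 4 dp, full precision carried).
Sample 2: N=129, proportions 0.0233, 0.093, 0.4651, 0.1163, 0.0775, 0.0775, 0.0465, 0.0465, 0.0543, giving 1−D = 0.7417.
Difference = |0.7353 − 0.7417| = 0.0064, i.e. 0.01 to 2 decimal places.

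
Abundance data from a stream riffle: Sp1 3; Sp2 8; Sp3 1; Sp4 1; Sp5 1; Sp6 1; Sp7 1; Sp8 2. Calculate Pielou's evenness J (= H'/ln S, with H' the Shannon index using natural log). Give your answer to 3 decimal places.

0.820

Total N = 3+8+1+1+1+1+1+2 = 18, so the proportions are 0.16667, 0.44444, 0.05556, 0.05556, 0.05556, 0.05556, 0.05556, 0.11111 (working shown to 5 dp, full precision carried).
H' = −Σ pᵢ ln pᵢ = −((-0.29863) + (-0.36041) + (-0.16058) + (-0.16058) + (-0.16058) + (-0.16058) + (-0.16058) + (-0.24414)) = 1.70606.
With S = 8 species, ln S = 2.07944, so J = 1.70606/2.07944 = 0.82044, i.e. 0.820 to 3 decimal places.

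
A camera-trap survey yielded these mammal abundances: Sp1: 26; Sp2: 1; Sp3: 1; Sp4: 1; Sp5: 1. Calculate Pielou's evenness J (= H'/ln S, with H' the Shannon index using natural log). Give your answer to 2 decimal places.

0.36

Total N = 26+1+1+1+1 = 30, so the proportions are 0.8667, 0.0333, 0.0333, 0.0333, 0.0333 (working shown to 4 dp, full precision carried).
H' = −Σ pᵢ ln pᵢ = −((-0.1240) + (-0.1134) + (-0.1134) + (-0.1134) + (-0.1134)) = 0.5775.
With S = 5 species, ln S = 1.6094, so J = 0.5775/1.6094 = 0.3588, i.e. 0.36 to 2 decimal places.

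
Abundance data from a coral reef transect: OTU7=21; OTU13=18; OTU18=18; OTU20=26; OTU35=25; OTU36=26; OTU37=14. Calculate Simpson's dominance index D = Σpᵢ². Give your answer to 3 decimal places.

0.149

Total N = 21+18+18+26+25+26+14 = 148, so the proportions are 0.14189, 0.12162, 0.12162, 0.17568, 0.16892, 0.17568, 0.09459 (working shown to 5 dp, full precision carried).
D = 0.14189² + 0.12162² + 0.12162² + 0.17568² + 0.16892² + 0.17568² + 0.09459² = 0.02013 + 0.01479 + 0.01479 + 0.03086 + 0.02853 + 0.03086 + 0.00895 = 0.14892.
To 3 decimal places, D = 0.149.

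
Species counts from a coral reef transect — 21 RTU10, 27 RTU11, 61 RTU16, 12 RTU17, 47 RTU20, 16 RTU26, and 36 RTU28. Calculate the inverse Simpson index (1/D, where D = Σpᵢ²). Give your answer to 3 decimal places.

Total N = 21+27+61+12+47+16+36 = 220, so the proportions are 0.09545455, 0.12272727, 0.27727273, 0.05454545, 0.21363636, 0.07272727, 0.16363636 (working shown to 8 dp, full precision carried).
D = 0.09545455² + 0.12272727² + 0.27727273² + 0.05454545² + 0.21363636² + 0.07272727² + 0.16363636² = 0.00911157 + 0.01506198 + 0.07688017 + 0.00297521 + 0.04564050 + 0.00528926 + 0.02677686 = 0.18173554.
So 1/D = 5.502501, i.e. 5.503 to 3 decimal places.

5.503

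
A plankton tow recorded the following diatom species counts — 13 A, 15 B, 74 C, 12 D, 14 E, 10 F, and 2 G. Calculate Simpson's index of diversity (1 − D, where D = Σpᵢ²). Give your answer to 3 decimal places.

0.678

Total N = 13+15+74+12+14+10+2 = 140, so the proportions are 0.09286, 0.10714, 0.52857, 0.08571, 0.1, 0.07143, 0.01429 (working shown to 5 dp, full precision carried).
D = 0.09286² + 0.10714² + 0.52857² + 0.08571² + 0.1² + 0.07143² + 0.01429² = 0.00862 + 0.01148 + 0.27939 + 0.00735 + 0.01000 + 0.00510 + 0.00020 = 0.32214.
So 1 − D = 0.67786, i.e. 0.678 to 3 decimal places.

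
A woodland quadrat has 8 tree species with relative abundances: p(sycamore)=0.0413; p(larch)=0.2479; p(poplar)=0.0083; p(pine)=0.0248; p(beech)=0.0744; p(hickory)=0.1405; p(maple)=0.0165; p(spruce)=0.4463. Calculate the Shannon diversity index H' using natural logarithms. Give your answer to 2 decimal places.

1.51

Each pᵢ ln pᵢ term (working shown to 4 dp, full precision carried): 0.0413×(-3.1869)=-0.1316, 0.2479×(-1.3947)=-0.3458, 0.0083×(-4.7915)=-0.0398, 0.0248×(-3.6969)=-0.0917, 0.0744×(-2.5983)=-0.1933, 0.1405×(-1.9625)=-0.2757, 0.0165×(-4.1044)=-0.0677, 0.4463×(-0.8068)=-0.3601.
Sum = -1.5057, so H' = 1.51.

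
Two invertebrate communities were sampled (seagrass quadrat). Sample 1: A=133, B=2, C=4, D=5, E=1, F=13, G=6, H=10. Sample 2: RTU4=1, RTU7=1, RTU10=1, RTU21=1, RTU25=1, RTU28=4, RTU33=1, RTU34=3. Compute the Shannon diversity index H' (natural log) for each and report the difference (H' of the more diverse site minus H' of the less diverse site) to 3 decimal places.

0.936

Sample 1: N=174, proportions 0.76437, 0.01149, 0.02299, 0.02874, 0.00575, 0.07471, 0.03448, 0.05747, giving H' = 0.94919 (working shown to 5 dp, full precision carried).
Sample 2: N=13, proportions 0.07692, 0.07692, 0.07692, 0.07692, 0.07692, 0.30769, 0.07692, 0.23077, giving H' = 1.88487.
Difference = |0.94919 − 1.88487| = 0.93568, i.e. 0.936 to 3 decimal places.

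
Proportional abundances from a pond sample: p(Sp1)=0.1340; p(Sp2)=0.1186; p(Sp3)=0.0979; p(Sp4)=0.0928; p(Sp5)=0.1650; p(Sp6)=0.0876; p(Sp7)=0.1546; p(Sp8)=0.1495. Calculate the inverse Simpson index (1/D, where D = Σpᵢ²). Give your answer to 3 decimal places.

7.612

D = 0.134² + 0.1186² + 0.0979² + 0.0928² + 0.165² + 0.0876² + 0.1546² + 0.1495² = 0.0179560 + 0.0140660 + 0.0095844 + 0.0086118 + 0.0272250 + 0.0076738 + 0.0239012 + 0.0223502 = 0.1313684 (working shown to 7 dp, full precision carried).
So 1/D = 7.61218, i.e. 7.612 to 3 decimal places.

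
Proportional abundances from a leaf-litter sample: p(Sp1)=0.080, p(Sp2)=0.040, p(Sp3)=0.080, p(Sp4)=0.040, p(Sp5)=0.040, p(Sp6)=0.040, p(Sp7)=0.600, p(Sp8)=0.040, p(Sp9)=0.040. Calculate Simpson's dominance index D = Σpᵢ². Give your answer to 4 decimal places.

D = 0.08² + 0.04² + 0.08² + 0.04² + 0.04² + 0.04² + 0.6² + 0.04² + 0.04² = 0.006400 + 0.001600 + 0.006400 + 0.001600 + 0.001600 + 0.001600 + 0.360000 + 0.001600 + 0.001600 = 0.382400 (working shown to 6 dp, full precision carried).
To 4 decimal places, D = 0.3824.

0.3824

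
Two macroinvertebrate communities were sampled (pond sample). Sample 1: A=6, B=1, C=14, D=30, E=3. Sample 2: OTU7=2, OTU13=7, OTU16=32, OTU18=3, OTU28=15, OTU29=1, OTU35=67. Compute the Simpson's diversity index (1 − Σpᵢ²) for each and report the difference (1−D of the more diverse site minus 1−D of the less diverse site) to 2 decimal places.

0.03

Sample 1: N=54, proportions 0.11111, 0.01852, 0.25926, 0.55556, 0.05556, giving 1−D = 0.60837 (working shown to 5 dp, full precision carried).
Sample 2: N=127, proportions 0.01575, 0.05512, 0.25197, 0.02362, 0.11811, 0.00787, 0.52756, giving 1−D = 0.64034.
Difference = |0.60837 − 0.64034| = 0.03197, i.e. 0.03 to 2 decimal places.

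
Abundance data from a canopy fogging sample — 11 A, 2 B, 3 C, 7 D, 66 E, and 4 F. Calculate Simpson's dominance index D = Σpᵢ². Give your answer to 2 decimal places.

0.53

Total N = 11+2+3+7+66+4 = 93, so the proportions are 0.1183, 0.0215, 0.0323, 0.0753, 0.7097, 0.043 (working shown to 4 dp, full precision carried).
D = 0.1183² + 0.0215² + 0.0323² + 0.0753² + 0.7097² + 0.043² = 0.0140 + 0.0005 + 0.0010 + 0.0057 + 0.5036 + 0.0018 = 0.5267.
To 2 decimal places, D = 0.53.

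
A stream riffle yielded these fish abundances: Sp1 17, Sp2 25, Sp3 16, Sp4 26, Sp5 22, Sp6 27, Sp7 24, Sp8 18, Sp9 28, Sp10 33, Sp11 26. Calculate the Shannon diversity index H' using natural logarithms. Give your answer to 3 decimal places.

2.376

Total N = 17+25+16+26+22+27+24+18+28+33+26 = 262, so the proportions are 0.06489, 0.09542, 0.06107, 0.09924, 0.08397, 0.10305, 0.0916, 0.0687, 0.10687, 0.12595, 0.09924 (working shown to 5 dp, full precision carried).
Each pᵢ ln pᵢ term: 0.06489×(-2.73513)=-0.17747, 0.09542×(-2.34947)=-0.22419, 0.06107×(-2.79576)=-0.17073, 0.09924×(-2.31025)=-0.22926, 0.08397×(-2.47730)=-0.20802, 0.10305×(-2.27251)=-0.23419, 0.0916×(-2.39029)=-0.21896, 0.0687×(-2.67797)=-0.18398, 0.10687×(-2.23614)=-0.23898, 0.12595×(-2.07184)=-0.26096, 0.09924×(-2.31025)=-0.22926.
Sum = -2.37599, so H' = 2.376.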